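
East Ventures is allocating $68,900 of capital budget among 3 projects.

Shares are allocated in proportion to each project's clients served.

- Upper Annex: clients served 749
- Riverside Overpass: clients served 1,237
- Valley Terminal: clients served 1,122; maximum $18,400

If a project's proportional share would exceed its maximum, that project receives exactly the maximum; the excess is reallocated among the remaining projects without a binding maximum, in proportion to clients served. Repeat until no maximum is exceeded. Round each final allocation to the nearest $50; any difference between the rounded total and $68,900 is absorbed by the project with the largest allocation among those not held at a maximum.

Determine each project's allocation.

Upper Annex: $19,050 · Riverside Overpass: $31,450 · Valley Terminal: $18,400

Total clients served = 3,108.
Proportional shares (ignoring caps): Upper Annex 16,604.28; Riverside Overpass 27,422.55; Valley Terminal 24,873.17.
Cap binds for Valley Terminal ($18,400); residual $50,500 reallocated over remaining clients served 1,986.
Remaining shares: Upper Annex 19,045.57 → $19,050; Riverside Overpass 31,454.43 → $31,450.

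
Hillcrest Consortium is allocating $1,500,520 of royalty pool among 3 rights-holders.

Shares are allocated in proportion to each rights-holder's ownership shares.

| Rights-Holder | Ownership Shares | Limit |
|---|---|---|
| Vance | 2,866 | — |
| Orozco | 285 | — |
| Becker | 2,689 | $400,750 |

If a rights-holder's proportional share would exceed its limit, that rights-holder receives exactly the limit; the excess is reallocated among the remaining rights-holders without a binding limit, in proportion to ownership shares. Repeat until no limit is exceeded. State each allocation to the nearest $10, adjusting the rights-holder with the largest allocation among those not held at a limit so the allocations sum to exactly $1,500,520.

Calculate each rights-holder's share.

Total ownership shares = 5,840.
Proportional shares (ignoring caps): Vance 736,385.33; Orozco 73,227.43; Becker 690,907.24.
Held at cap: Becker ($400,750); balance $1,099,770 reallocated over remaining ownership shares 3,151.
Shares after redistribution: Vance 1,000,298.58 → $1,000,300; Orozco 99,471.42 → $99,470.

Vance: $1,000,300 | Orozco: $99,470 | Becker: $400,750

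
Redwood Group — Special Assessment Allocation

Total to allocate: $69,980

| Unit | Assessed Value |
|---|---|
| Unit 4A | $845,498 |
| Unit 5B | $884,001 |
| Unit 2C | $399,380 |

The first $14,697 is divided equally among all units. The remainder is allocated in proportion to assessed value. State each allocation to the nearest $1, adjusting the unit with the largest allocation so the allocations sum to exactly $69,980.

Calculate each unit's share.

Equal tier: $14,697 ÷ 3 = $4,899 apiece.
Remainder $55,283 by assessed value (total 2,128,879): Unit 4A 21,956.00 → $21,956; Unit 5B 22,955.85 → $22,956; Unit 2C 10,371.15 → $10,371.
Totals: Unit 4A $4,899 + $21,956 = $26,855; Unit 5B $4,899 + $22,956 = $27,855; Unit 2C $4,899 + $10,371 = $15,270.

Unit 4A: $26,855 · Unit 5B: $27,855 · Unit 2C: $15,270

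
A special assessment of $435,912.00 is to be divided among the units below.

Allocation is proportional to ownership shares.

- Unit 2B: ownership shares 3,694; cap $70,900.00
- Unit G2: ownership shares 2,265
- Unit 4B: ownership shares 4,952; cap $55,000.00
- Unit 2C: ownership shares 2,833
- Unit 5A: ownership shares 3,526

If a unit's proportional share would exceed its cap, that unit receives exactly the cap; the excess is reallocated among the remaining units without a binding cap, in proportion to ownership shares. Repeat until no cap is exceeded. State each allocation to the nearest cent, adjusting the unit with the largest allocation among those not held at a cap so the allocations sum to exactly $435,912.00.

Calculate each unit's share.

Combined ownership shares = 17,270.
Proportional shares (ignoring caps): Unit 2B 93,240.2390; Unit G2 57,170.8558; Unit 4B 124,993.4119; Unit 2C 71,507.7415; Unit 5A 88,999.7517.
Held at cap: Unit 2B ($70,900.00), Unit 4B ($55,000.00); residual $310,012.00 reallocated over remaining ownership shares 8,624.
Redistributed shares: Unit G2 81,421.2871 → $81,421.29; Unit 2C 101,839.5172 → $101,839.52; Unit 5A 126,751.1957 → $126,751.20.
Rounding difference −$0.01 applied to Unit 5A → $126,751.19.

Unit 2B: $70,900.00 · Unit G2: $81,421.29 · Unit 4B: $55,000.00 · Unit 2C: $101,839.52 · Unit 5A: $126,751.19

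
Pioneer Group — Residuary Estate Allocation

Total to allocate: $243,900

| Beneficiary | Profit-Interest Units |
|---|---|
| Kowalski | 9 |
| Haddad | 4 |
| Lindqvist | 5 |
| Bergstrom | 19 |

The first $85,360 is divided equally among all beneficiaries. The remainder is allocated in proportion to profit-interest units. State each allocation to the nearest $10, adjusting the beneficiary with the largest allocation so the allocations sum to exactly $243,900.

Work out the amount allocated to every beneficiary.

Kowalski: $59,900; Haddad: $38,480; Lindqvist: $42,760; Bergstrom: $102,760

$85,360 shared equally gives $21,340 per beneficiary.
Remainder $158,540 by profit-interest units (total 37): Kowalski 38,563.78 → $38,560; Haddad 17,139.46 → $17,140; Lindqvist 21,424.32 → $21,420; Bergstrom 81,412.43 → $81,410.
Rounding difference +$10 on remainder applied to Bergstrom.
Totals: Kowalski $21,340 + $38,560 = $59,900; Haddad $21,340 + $17,140 = $38,480; Lindqvist $21,340 + $21,420 = $42,760; Bergstrom $21,340 + $81,420 = $102,760.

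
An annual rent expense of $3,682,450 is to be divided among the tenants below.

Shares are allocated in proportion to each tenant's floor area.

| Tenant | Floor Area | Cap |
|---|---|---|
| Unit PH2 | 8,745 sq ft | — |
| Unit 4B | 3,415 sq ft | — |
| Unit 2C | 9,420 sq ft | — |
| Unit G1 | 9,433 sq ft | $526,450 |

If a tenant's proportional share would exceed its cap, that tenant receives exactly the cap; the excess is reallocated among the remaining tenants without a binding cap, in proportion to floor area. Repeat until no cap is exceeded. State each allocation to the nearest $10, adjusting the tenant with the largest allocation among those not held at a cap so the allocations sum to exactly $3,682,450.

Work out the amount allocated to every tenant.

Sum of floor area: 31,013.
Pro-rata shares before constraints: Unit PH2 1,038,371.82; Unit 4B 405,493.40; Unit 2C 1,118,520.59; Unit G1 1,120,064.19.
Capped: Unit G1 ($526,450); remaining pool $3,156,000 reallocated over remaining floor area 21,580.
Shares after redistribution: Unit PH2 1,278,925.86 → $1,278,930; Unit 4B 499,431.88 → $499,430; Unit 2C 1,377,642.26 → $1,377,640.

Unit PH2: $1,278,930; Unit 4B: $499,430; Unit 2C: $1,377,640; Unit G1: $526,450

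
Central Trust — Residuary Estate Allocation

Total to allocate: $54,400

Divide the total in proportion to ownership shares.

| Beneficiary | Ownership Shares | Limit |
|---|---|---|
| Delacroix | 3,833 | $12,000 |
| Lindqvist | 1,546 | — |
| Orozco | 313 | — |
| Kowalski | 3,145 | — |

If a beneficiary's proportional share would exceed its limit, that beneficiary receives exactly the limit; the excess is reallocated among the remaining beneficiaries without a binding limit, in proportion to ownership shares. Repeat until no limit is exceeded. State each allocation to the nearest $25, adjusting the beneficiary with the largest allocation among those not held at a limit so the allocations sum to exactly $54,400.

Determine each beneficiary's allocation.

Total ownership shares = 8,837.
Proportional shares (ignoring caps): Delacroix 23,595.70; Lindqvist 9,517.08; Orozco 1,926.81; Kowalski 19,360.42.
Capped: Delacroix ($12,000); residual $42,400 reallocated over remaining ownership shares 5,004.
Shares after redistribution: Lindqvist 13,099.60 → $13,100; Orozco 2,652.12 → $2,650; Kowalski 26,648.28 → $26,650.

Delacroix: $12,000; Lindqvist: $13,100; Orozco: $2,650; Kowalski: $26,650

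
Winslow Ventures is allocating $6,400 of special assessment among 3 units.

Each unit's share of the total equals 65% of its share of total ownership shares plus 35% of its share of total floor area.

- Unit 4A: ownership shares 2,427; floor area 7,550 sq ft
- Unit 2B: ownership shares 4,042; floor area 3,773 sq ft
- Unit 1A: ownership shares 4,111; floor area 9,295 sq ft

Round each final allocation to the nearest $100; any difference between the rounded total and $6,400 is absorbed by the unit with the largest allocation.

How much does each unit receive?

Ownership shares total 10,580; floor area total 20,618.
Composite weights (65% ownership shares + 35% floor area): Unit 4A 0.2773; Unit 2B 0.3124; Unit 1A 0.4104.
Proportional shares: Unit 4A 1,774.54; Unit 2B 1,999.20; Unit 1A 2,626.26.
At nearest $100: Unit 4A $1,800; Unit 2B $2,000; Unit 1A $2,600. Sum = $6,400.
Sum already equals the total — no adjustment.

Unit 4A: $1,800 | Unit 2B: $2,000 | Unit 1A: $2,600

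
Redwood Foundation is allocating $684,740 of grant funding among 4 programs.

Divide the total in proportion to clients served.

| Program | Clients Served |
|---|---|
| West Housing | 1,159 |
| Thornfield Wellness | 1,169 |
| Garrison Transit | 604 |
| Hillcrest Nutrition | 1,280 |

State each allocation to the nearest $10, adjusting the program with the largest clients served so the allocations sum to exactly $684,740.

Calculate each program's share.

Sum of clients served: 1,159 + 1,169 + 604 + 1,280 = 4,212.
Raw shares: West Housing 188,417.30; Thornfield Wellness 190,042.99; Garrison Transit 98,191.59; Hillcrest Nutrition 208,088.13.
Rounded to nearest $10: West Housing $188,420; Thornfield Wellness $190,040; Garrison Transit $98,190; Hillcrest Nutrition $208,090. Sum = $684,740.
No rounding difference to absorb.

West Housing: $188,420; Thornfield Wellness: $190,040; Garrison Transit: $98,190; Hillcrest Nutrition: $208,090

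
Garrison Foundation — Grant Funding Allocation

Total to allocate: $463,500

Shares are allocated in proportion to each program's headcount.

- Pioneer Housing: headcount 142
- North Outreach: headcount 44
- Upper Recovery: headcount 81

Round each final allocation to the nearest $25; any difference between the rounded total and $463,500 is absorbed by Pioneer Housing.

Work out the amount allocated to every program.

Pioneer Housing: $246,525; North Outreach: $76,375; Upper Recovery: $140,600

Headcount total: 267.
Proportional shares: Pioneer Housing 142/267 × $463,500 = 246,505.62; North Outreach 44/267 × $463,500 = 76,382.02; Upper Recovery 81/267 × $463,500 = 140,612.36.
After rounding ($25): Pioneer Housing $246,500; North Outreach $76,375; Upper Recovery $140,600. Sum = $463,475.
Difference $463,500 − $463,475 = +$25 applied to Pioneer Housing: Pioneer Housing becomes $246,525.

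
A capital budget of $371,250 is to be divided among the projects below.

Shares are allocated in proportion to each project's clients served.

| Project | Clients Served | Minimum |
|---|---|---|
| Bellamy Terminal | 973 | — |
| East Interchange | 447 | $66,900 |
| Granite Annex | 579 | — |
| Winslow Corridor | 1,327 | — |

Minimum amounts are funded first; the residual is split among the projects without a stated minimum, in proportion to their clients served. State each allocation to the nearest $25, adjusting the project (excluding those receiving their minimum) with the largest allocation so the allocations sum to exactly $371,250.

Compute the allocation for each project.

Bellamy Terminal: $102,850; East Interchange: $66,900; Granite Annex: $61,200; Winslow Corridor: $140,300

Fund the minimums — East Interchange $66,900. Residual $304,350.
Residual split over remaining clients served 2,879: Bellamy Terminal 102,859.52 → $102,850; Granite Annex 61,208.28 → $61,200; Winslow Corridor 140,282.20 → $140,275.
Rounding difference +$25 applied to Winslow Corridor → $140,300.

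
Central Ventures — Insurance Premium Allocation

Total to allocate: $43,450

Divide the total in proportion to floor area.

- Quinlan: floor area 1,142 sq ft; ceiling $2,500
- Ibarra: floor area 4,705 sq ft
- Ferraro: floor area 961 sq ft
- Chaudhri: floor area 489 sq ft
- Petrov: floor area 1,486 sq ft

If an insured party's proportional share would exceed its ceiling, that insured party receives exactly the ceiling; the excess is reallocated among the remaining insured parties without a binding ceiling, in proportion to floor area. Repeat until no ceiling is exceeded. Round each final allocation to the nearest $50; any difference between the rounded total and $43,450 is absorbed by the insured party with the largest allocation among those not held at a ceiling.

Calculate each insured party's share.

Quinlan: $2,500; Ibarra: $25,250; Ferraro: $5,150; Chaudhri: $2,600; Petrov: $7,950

Total floor area = 8,783.
Pro-rata shares before constraints: Quinlan 5,649.54; Ibarra 23,275.90; Ferraro 4,754.12; Chaudhri 2,419.11; Petrov 7,351.33.
Cap binds for Quinlan ($2,500); balance $40,950 reallocated over remaining floor area 7,641.
Redistributed shares: Ibarra 25,215.25 → $25,200; Ferraro 5,150.24 → $5,150; Chaudhri 2,620.67 → $2,600; Petrov 7,963.84 → $7,950.
Rounding difference +$50 applied to Ibarra → $25,250.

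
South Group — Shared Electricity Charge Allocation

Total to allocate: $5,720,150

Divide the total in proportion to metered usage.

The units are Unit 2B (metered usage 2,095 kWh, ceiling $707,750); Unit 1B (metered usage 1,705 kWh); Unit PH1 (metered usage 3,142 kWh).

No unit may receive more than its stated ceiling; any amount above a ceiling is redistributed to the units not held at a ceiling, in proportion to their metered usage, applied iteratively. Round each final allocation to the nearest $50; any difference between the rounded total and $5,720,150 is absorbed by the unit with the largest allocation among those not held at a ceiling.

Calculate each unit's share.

Unit 2B: $707,750; Unit 1B: $1,763,200; Unit PH1: $3,249,200

Total metered usage = 6,942.
Proportional shares (ignoring caps): Unit 2B 1,726,262.50; Unit 1B 1,404,905.75; Unit PH1 2,588,981.75.
Held at cap: Unit 2B ($707,750); balance $5,012,400 reallocated over remaining metered usage 4,847.
Shares after redistribution: Unit 1B 1,763,181.76 → $1,763,200; Unit PH1 3,249,218.24 → $3,249,200.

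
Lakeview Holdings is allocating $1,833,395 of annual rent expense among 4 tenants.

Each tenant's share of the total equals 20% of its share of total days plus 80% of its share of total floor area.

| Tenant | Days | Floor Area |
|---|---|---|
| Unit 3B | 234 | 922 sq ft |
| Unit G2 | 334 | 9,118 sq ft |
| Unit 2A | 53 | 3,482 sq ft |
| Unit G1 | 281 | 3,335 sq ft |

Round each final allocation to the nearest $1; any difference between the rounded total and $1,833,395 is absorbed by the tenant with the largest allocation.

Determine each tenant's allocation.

Totals — days 902, floor area 16,857.
Composite weights (20% days + 80% floor area): Unit 3B 0.0956; Unit G2 0.5068; Unit 2A 0.1770; Unit G1 0.2206.
Proportional shares: Unit 3B 175,347.74; Unit G2 929,127.85; Unit 2A 324,511.87; Unit G1 404,407.55.
At nearest $1: Unit 3B $175,348; Unit G2 $929,128; Unit 2A $324,512; Unit G1 $404,408. Sum = $1,833,396.
Difference $1,833,395 − $1,833,396 = −$1 applied to largest allocation (Unit G2): Unit G2 becomes $929,127.

Unit 3B: $175,348 · Unit G2: $929,127 · Unit 2A: $324,512 · Unit G1: $404,408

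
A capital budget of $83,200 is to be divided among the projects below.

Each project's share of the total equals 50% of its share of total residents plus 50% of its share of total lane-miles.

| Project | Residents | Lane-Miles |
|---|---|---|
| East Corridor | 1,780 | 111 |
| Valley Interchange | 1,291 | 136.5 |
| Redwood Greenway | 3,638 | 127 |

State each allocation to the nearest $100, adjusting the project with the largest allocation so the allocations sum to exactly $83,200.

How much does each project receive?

Totals — residents 6,709, lane-miles 374.5.
Blended shares (50% residents + 50% lane-miles): East Corridor 0.2809; Valley Interchange 0.2785; Redwood Greenway 0.4407.
Proportional shares: East Corridor 23,367.15; Valley Interchange 23,167.63; Redwood Greenway 36,665.22.
At nearest $100: East Corridor $23,400; Valley Interchange $23,200; Redwood Greenway $36,700. Sum = $83,300.
Difference $83,200 − $83,300 = −$100 applied to largest allocation (Redwood Greenway): Redwood Greenway becomes $36,600.

East Corridor: $23,400 | Valley Interchange: $23,200 | Redwood Greenway: $36,600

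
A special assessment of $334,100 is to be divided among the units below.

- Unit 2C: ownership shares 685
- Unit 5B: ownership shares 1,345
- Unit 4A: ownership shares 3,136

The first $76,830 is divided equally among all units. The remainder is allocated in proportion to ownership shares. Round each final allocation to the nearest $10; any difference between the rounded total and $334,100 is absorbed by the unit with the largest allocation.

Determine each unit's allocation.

Unit 2C: $59,720 | Unit 5B: $92,590 | Unit 4A: $181,790

First tranche $76,830 split equally: $25,610 each.
Remainder $257,270 by ownership shares (total 5,166): Unit 2C 34,113.42 → $34,110; Unit 5B 66,981.83 → $66,980; Unit 4A 156,174.74 → $156,170.
Rounding difference +$10 on remainder applied to Unit 4A.
Totals: Unit 2C $25,610 + $34,110 = $59,720; Unit 5B $25,610 + $66,980 = $92,590; Unit 4A $25,610 + $156,180 = $181,790.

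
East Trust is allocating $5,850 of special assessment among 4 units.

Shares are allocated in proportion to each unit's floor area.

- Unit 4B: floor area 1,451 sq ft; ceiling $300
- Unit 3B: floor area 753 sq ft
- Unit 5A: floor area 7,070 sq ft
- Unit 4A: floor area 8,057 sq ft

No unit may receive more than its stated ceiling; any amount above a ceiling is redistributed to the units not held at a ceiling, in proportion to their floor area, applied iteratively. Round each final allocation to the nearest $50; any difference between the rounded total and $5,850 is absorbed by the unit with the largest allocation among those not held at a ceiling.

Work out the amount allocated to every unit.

Unit 4B: $300; Unit 3B: $250; Unit 5A: $2,450; Unit 4A: $2,850

Combined floor area = 17,331.
Pro-rata shares before constraints: Unit 4B 489.78; Unit 3B 254.17; Unit 5A 2,386.45; Unit 4A 2,719.60.
Cap binds for Unit 4B ($300); balance $5,550 reallocated over remaining floor area 15,880.
Shares after redistribution: Unit 3B 263.17 → $250; Unit 5A 2,470.94 → $2,450; Unit 4A 2,815.89 → $2,800.
Rounding difference +$50 applied to Unit 4A → $2,850.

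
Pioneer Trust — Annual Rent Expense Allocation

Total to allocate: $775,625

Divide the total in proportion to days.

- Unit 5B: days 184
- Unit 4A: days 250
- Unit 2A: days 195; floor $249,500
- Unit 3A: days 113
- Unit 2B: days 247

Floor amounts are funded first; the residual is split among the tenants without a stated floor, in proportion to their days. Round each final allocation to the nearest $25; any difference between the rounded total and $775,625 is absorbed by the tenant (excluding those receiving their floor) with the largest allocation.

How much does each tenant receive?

Minimums first: Unit 2A $249,500. Remaining pool $526,125.
Remaining pool split over remaining days 794: Unit 5B 121,923.17 → $121,925; Unit 4A 165,656.49 → $165,650; Unit 3A 74,876.73 → $74,875; Unit 2B 163,668.61 → $163,675.

Unit 5B: $121,925; Unit 4A: $165,650; Unit 2A: $249,500; Unit 3A: $74,875; Unit 2B: $163,675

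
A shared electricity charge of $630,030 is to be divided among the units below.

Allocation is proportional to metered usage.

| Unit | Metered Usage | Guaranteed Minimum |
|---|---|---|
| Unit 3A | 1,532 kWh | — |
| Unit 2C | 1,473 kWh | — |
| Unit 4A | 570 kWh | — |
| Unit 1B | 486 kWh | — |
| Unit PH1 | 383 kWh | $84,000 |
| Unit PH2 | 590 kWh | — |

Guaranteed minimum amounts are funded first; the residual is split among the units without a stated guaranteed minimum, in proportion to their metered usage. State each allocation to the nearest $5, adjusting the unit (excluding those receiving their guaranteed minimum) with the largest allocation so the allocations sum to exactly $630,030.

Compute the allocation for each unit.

Unit 3A: $179,860 | Unit 2C: $172,930 | Unit 4A: $66,920 | Unit 1B: $57,055 | Unit PH1: $84,000 | Unit PH2: $69,265

Fund the minimums — Unit PH1 $84,000. Balance $546,030.
Balance split over remaining metered usage 4,651: Unit 3A 179,857.66 → $179,860; Unit 2C 172,931.02 → $172,930; Unit 4A 66,918.32 → $66,920; Unit 1B 57,056.67 → $57,055; Unit PH2 69,266.33 → $69,265.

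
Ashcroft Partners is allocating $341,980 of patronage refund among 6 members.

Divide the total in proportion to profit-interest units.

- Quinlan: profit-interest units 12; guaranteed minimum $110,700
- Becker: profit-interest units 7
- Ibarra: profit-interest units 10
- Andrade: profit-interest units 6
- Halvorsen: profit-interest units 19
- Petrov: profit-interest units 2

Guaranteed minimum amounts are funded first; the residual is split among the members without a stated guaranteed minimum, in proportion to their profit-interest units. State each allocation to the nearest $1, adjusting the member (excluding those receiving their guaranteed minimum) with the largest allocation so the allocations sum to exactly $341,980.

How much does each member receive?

Minimums first: Quinlan $110,700. Residual $231,280.
Residual split over remaining profit-interest units 44: Becker 36,794.55 → $36,795; Ibarra 52,563.64 → $52,564; Andrade 31,538.18 → $31,538; Halvorsen 99,870.91 → $99,871; Petrov 10,512.73 → $10,513.
Rounding difference −$1 applied to Halvorsen → $99,870.

Quinlan: $110,700 · Becker: $36,795 · Ibarra: $52,564 · Andrade: $31,538 · Halvorsen: $99,870 · Petrov: $10,513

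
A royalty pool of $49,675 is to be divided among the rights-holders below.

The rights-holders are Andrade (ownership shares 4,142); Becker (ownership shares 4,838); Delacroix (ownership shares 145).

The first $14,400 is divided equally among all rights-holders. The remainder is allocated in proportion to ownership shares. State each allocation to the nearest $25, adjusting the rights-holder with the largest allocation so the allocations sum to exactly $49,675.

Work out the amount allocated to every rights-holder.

Andrade: $20,800 · Becker: $23,525 · Delacroix: $5,350

$14,400 shared equally gives $4,800 per rights-holder.
Remainder $35,275 by ownership shares (total 9,125): Andrade 16,011.95 → $16,000; Becker 18,702.52 → $18,700; Delacroix 560.53 → $550.
Rounding difference +$25 on remainder applied to Becker.
Totals: Andrade $4,800 + $16,000 = $20,800; Becker $4,800 + $18,725 = $23,525; Delacroix $4,800 + $550 = $5,350.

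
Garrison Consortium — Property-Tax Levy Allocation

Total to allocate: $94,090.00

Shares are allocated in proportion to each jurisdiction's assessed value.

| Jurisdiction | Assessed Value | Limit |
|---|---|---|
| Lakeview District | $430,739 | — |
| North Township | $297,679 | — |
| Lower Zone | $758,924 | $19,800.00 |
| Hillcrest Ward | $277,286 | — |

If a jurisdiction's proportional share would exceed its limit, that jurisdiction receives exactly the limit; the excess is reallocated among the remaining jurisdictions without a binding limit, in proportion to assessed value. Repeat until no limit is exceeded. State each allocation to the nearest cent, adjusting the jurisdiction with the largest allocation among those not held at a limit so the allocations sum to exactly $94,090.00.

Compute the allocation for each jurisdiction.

Lakeview District: $31,818.11; North Township: $21,989.15; Lower Zone: $19,800.00; Hillcrest Ward: $20,482.74

Sum of assessed value: 1,764,628.
Proportional shares (ignoring caps): Lakeview District 22,967.0120; North Township 15,872.2502; Lower Zone 40,465.8427; Hillcrest Ward 14,784.89503.
Held at cap: Lower Zone ($19,800.00); remaining pool $74,290.00 reallocated over remaining assessed value 1,005,704.
Redistributed shares: Lakeview District 31,818.1098 → $31,818.11; North Township 21,989.1468 → $21,989.15; Hillcrest Ward 20,482.7434 → $20,482.74.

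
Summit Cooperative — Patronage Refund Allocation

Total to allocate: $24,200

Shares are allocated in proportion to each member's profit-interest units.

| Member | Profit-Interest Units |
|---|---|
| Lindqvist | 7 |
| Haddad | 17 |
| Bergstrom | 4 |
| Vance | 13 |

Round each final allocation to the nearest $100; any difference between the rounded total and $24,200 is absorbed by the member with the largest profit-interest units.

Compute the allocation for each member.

Combined profit-interest units = 7 + 17 + 4 + 13 = 41.
Unrounded shares: Lindqvist 4,131.71; Haddad 10,034.15; Bergstrom 2,360.98; Vance 7,673.17.
Rounded to nearest $100: Lindqvist $4,100; Haddad $10,000; Bergstrom $2,400; Vance $7,700. Sum = $24,200.
Sum already equals the total — no adjustment.

Lindqvist: $4,100; Haddad: $10,000; Bergstrom: $2,400; Vance: $7,700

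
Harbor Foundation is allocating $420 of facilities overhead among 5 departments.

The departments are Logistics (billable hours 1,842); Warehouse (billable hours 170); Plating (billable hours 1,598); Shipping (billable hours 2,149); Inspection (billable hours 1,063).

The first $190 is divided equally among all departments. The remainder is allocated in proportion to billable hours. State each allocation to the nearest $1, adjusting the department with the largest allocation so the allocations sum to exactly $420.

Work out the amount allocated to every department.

Logistics: $100 · Warehouse: $44 · Plating: $92 · Shipping: $110 · Inspection: $74

Equal tier: $190 ÷ 5 = $38 apiece.
Remainder $230 by billable hours (total 6,822): Logistics 62.10 → $62; Warehouse 5.73 → $6; Plating 53.88 → $54; Shipping 72.45 → $72; Inspection 35.84 → $36.
Totals: Logistics $38 + $62 = $100; Warehouse $38 + $6 = $44; Plating $38 + $54 = $92; Shipping $38 + $72 = $110; Inspection $38 + $36 = $74.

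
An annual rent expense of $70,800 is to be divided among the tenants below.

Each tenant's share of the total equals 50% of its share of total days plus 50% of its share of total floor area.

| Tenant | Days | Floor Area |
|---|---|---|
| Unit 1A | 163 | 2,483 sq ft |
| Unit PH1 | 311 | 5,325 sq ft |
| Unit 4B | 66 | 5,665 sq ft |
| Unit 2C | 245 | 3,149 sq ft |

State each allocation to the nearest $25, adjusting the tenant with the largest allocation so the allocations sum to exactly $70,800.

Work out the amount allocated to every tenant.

Totals — days 785, floor area 16,622.
Combined weights (50% days + 50% floor area): Unit 1A 0.1785; Unit PH1 0.3583; Unit 4B 0.2124; Unit 2C 0.2508.
Pro-rata amounts: Unit 1A 12,638.64; Unit PH1 25,365.41; Unit 4B 15,041.10; Unit 2C 17,754.86.
Rounded to nearest $25: Unit 1A $12,650; Unit PH1 $25,375; Unit 4B $15,050; Unit 2C $17,750. Sum = $70,825.
Difference $70,800 − $70,825 = −$25 applied to largest allocation (Unit PH1): Unit PH1 becomes $25,350.

Unit 1A: $12,650 | Unit PH1: $25,350 | Unit 4B: $15,050 | Unit 2C: $17,750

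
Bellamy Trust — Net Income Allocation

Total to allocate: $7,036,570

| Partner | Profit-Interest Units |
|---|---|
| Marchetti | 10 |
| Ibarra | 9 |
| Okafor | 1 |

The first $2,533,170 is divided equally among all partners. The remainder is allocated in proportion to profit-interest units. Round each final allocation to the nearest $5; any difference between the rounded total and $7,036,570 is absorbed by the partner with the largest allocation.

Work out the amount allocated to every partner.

Marchetti: $3,096,090 | Ibarra: $2,870,920 | Okafor: $1,069,560

Equal tier: $2,533,170 ÷ 3 = $844,390 apiece.
Remainder $4,503,400 by profit-interest units (total 20): Marchetti 2,251,700.00 → $2,251,700; Ibarra 2,026,530.00 → $2,026,530; Okafor 225,170.00 → $225,170.
Totals: Marchetti $844,390 + $2,251,700 = $3,096,090; Ibarra $844,390 + $2,026,530 = $2,870,920; Okafor $844,390 + $225,170 = $1,069,560.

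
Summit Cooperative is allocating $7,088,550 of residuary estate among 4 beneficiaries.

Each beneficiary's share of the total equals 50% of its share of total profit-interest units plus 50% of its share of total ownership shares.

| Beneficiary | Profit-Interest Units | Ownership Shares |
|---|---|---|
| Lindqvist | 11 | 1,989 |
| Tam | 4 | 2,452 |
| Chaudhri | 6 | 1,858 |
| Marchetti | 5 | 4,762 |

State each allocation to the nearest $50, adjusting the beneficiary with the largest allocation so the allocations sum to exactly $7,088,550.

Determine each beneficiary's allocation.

Totals — profit-interest units 26, ownership shares 11,061.
Composite weights (50% profit-interest units + 50% ownership shares): Lindqvist 0.3014; Tam 0.1878; Chaudhri 0.1994; Marchetti 0.3114.
Unrounded shares: Lindqvist 2,136,836.01; Tam 1,330,967.16; Chaudhri 1,413,268.35; Marchetti 2,207,478.48.
Rounded to nearest $50: Lindqvist $2,136,850; Tam $1,330,950; Chaudhri $1,413,250; Marchetti $2,207,500. Sum = $7,088,550.
Sum already equals the total — no adjustment.

Lindqvist: $2,136,850; Tam: $1,330,950; Chaudhri: $1,413,250; Marchetti: $2,207,500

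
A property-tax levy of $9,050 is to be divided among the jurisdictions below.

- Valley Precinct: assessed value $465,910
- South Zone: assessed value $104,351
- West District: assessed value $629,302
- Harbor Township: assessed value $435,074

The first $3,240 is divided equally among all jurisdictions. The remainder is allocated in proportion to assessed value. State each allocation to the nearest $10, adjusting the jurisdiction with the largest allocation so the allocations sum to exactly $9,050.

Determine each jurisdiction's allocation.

Valley Precinct: $2,470 | South Zone: $1,180 | West District: $3,040 | Harbor Township: $2,360

Equal tier: $3,240 ÷ 4 = $810 apiece.
Remainder $5,810 by assessed value (total 1,634,637): Valley Precinct 1,655.99 → $1,660; South Zone 370.90 → $370; West District 2,236.73 → $2,240; Harbor Township 1,546.39 → $1,550.
Rounding difference −$10 on remainder applied to West District.
Totals: Valley Precinct $810 + $1,660 = $2,470; South Zone $810 + $370 = $1,180; West District $810 + $2,230 = $3,040; Harbor Township $810 + $1,550 = $2,360.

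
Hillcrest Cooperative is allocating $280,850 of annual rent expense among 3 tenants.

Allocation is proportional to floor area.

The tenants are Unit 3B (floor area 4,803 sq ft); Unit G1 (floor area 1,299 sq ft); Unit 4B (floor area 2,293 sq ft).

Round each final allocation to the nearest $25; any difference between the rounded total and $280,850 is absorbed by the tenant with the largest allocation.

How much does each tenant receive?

Floor area total: 8,395.
Unrounded shares: Unit 3B 4,803/8,395 × $280,850 = 160,681.66; Unit G1 1,299/8,395 × $280,850 = 43,457.31; Unit 4B 2,293/8,395 × $280,850 = 76,711.02.
At nearest $25: Unit 3B $160,675; Unit G1 $43,450; Unit 4B $76,700. Sum = $280,825.
Difference $280,850 − $280,825 = +$25 applied to largest allocation (Unit 3B): Unit 3B becomes $160,700.

Unit 3B: $160,700; Unit G1: $43,450; Unit 4B: $76,700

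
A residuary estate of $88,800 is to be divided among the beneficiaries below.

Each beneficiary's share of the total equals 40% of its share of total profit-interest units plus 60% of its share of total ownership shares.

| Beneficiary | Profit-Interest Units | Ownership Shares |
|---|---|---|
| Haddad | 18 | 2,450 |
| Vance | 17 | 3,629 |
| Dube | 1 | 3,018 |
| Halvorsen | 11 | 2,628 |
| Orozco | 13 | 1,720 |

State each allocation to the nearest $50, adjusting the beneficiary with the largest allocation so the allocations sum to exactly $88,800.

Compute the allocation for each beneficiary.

Haddad: $20,350; Vance: $24,450; Dube: $12,550; Halvorsen: $16,950; Orozco: $14,500

Profit-interest units total 60; ownership shares total 13,445.
Composite weights (40% profit-interest units + 60% ownership shares): Haddad 0.2293; Vance 0.2753; Dube 0.1413; Halvorsen 0.1906; Orozco 0.1634.
Proportional shares: Haddad 20,364.89; Vance 24,445.04; Dube 12,551.76; Halvorsen 16,926.27; Orozco 14,512.04.
Rounded to nearest $50: Haddad $20,350; Vance $24,450; Dube $12,550; Halvorsen $16,950; Orozco $14,500. Sum = $88,800.
Sum already equals the total — no adjustment.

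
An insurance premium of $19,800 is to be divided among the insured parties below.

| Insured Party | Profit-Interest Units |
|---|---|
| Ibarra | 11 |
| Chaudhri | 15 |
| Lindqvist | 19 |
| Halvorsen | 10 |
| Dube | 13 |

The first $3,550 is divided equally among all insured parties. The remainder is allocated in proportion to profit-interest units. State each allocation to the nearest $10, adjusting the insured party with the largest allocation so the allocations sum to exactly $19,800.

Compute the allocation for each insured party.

Equal tier: $3,550 ÷ 5 = $710 apiece.
Remainder $16,250 by profit-interest units (total 68): Ibarra 2,628.68 → $2,630; Chaudhri 3,584.56 → $3,580; Lindqvist 4,540.44 → $4,540; Halvorsen 2,389.71 → $2,390; Dube 3,106.62 → $3,110.
Totals: Ibarra $710 + $2,630 = $3,340; Chaudhri $710 + $3,580 = $4,290; Lindqvist $710 + $4,540 = $5,250; Halvorsen $710 + $2,390 = $3,100; Dube $710 + $3,110 = $3,820.

Ibarra: $3,340 · Chaudhri: $4,290 · Lindqvist: $5,250 · Halvorsen: $3,100 · Dube: $3,820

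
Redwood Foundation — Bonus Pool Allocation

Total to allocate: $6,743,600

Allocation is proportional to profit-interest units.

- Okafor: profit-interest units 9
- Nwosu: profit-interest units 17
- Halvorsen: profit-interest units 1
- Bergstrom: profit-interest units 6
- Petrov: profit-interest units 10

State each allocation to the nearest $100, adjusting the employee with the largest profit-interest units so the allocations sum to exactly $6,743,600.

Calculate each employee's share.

Okafor: $1,411,500 · Nwosu: $2,666,000 · Halvorsen: $156,800 · Bergstrom: $941,000 · Petrov: $1,568,300

Combined profit-interest units = 9 + 17 + 1 + 6 + 10 = 43.
Proportional shares: Okafor 1,411,451.16; Nwosu 2,666,074.42; Halvorsen 156,827.91; Bergstrom 940,967.44; Petrov 1,568,279.07.
At nearest $100: Okafor $1,411,500; Nwosu $2,666,100; Halvorsen $156,800; Bergstrom $941,000; Petrov $1,568,300. Sum = $6,743,700.
Difference $6,743,600 − $6,743,700 = −$100 applied to largest profit-interest units (Nwosu): Nwosu becomes $2,666,000.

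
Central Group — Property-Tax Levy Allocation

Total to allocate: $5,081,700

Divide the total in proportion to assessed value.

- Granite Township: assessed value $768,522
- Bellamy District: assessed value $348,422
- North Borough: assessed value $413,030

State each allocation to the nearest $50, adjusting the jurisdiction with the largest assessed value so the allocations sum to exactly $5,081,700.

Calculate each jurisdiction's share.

Sum of assessed value: 768,522 + 348,422 + 413,030 = 1,529,974.
Raw shares: Granite Township 2,552,591.25; Bellamy District 1,157,258.93; North Borough 1,371,849.82.
After rounding ($50): Granite Township $2,552,600; Bellamy District $1,157,250; North Borough $1,371,850. Sum = $5,081,700.
Sum already equals the total — no adjustment.

Granite Township: $2,552,600 · Bellamy District: $1,157,250 · North Borough: $1,371,850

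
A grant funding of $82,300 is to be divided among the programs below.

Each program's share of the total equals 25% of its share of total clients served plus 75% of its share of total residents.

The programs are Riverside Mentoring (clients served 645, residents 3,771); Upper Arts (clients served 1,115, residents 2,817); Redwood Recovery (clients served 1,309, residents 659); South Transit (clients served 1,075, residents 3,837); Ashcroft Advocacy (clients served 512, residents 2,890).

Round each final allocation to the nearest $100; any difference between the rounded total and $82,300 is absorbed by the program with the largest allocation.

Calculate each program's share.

Riverside Mentoring: $19,500 | Upper Arts: $17,400 | Redwood Recovery: $8,700 | South Transit: $21,700 | Ashcroft Advocacy: $15,000

Totals — clients served 4,656, residents 13,974.
Blended shares (25% clients served + 75% residents): Riverside Mentoring 0.2370; Upper Arts 0.2111; Redwood Recovery 0.1057; South Transit 0.2637; Ashcroft Advocacy 0.1826.
Unrounded shares: Riverside Mentoring 19,507.28; Upper Arts 17,370.28; Redwood Recovery 8,695.40; South Transit 21,698.99; Ashcroft Advocacy 15,028.05.
At nearest $100: Riverside Mentoring $19,500; Upper Arts $17,400; Redwood Recovery $8,700; South Transit $21,700; Ashcroft Advocacy $15,000. Sum = $82,300.
Rounded total matches; no reconciliation needed.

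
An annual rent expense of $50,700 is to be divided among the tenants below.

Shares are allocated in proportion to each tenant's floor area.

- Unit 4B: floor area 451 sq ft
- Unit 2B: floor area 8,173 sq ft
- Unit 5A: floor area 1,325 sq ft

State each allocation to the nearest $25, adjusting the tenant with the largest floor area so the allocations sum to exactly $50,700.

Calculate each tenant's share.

Sum of floor area: 451 + 8,173 + 1,325 = 9,949.
Pro-rata amounts: Unit 4B 2,298.29; Unit 2B 41,649.52; Unit 5A 6,752.19.
Rounded to nearest $25: Unit 4B $2,300; Unit 2B $41,650; Unit 5A $6,750. Sum = $50,700.
No rounding difference to absorb.

Unit 4B: $2,300 | Unit 2B: $41,650 | Unit 5A: $6,750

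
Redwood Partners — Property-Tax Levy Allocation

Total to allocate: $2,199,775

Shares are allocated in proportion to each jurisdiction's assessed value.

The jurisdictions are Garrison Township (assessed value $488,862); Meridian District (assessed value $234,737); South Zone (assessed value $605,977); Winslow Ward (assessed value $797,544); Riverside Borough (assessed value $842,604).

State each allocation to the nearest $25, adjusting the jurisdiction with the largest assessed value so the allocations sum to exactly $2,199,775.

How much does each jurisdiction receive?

Garrison Township: $362,125 · Meridian District: $173,875 · South Zone: $448,875 · Winslow Ward: $590,775 · Riverside Borough: $624,125

Assessed value total: 488,862 + 234,737 + 605,977 + 797,544 + 842,604 = 2,969,724.
Raw shares: Garrison Township 362,116.62; Meridian District 173,877.63; South Zone 448,867.66; Winslow Ward 590,767.81; Riverside Borough 624,145.28.
Rounded to nearest $25: Garrison Township $362,125; Meridian District $173,875; South Zone $448,875; Winslow Ward $590,775; Riverside Borough $624,150. Sum = $2,199,800.
Difference $2,199,775 − $2,199,800 = −$25 applied to largest assessed value (Riverside Borough): Riverside Borough becomes $624,125.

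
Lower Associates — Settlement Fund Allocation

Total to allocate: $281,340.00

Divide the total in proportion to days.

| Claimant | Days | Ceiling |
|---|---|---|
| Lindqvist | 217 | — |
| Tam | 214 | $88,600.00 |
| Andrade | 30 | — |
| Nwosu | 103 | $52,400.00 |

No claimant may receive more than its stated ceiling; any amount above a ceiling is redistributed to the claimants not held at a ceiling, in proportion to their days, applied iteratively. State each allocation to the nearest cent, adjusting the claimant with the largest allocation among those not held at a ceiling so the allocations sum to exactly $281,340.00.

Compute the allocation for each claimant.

Days total: 564.
Unconstrained shares: Lindqvist 108,246.0638; Tam 106,749.5745; Andrade 14,964.8936; Nwosu 51,379.4681.
Cap binds for Tam ($88,600.00); balance $192,740.00 reallocated over remaining days 350.
Cap binds for Nwosu ($52,400.00); balance $140,340.00 reallocated over remaining days 247.
Shares after redistribution: Lindqvist 123,294.6559 → $123,294.66; Andrade 17,045.3441 → $17,045.34.

Lindqvist: $123,294.66 · Tam: $88,600.00 · Andrade: $17,045.34 · Nwosu: $52,400.00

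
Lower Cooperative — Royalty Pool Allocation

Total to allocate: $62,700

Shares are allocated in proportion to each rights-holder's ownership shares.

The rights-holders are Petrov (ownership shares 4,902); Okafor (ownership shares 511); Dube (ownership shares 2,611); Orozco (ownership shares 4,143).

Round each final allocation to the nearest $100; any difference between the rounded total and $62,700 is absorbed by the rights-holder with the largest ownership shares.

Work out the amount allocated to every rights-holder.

Petrov: $25,200 | Okafor: $2,600 | Dube: $13,500 | Orozco: $21,400

Ownership shares total: 12,167.
Raw shares: Petrov 4,902/12,167 × $62,700 = 25,261.40; Okafor 511/12,167 × $62,700 = 2,633.33; Dube 2,611/12,167 × $62,700 = 13,455.22; Orozco 4,143/12,167 × $62,700 = 21,350.05.
Rounded to nearest $100: Petrov $25,300; Okafor $2,600; Dube $13,500; Orozco $21,400. Sum = $62,800.
Difference $62,700 − $62,800 = −$100 applied to largest ownership shares (Petrov): Petrov becomes $25,200.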